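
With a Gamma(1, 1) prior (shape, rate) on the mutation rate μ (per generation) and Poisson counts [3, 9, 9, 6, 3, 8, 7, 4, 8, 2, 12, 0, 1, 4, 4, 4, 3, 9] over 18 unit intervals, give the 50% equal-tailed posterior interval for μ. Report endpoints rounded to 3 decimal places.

[4.747, 5.445]

Posterior: Gamma(1+96, 1+18) = Gamma(97, 19) (shape, rate).
Equal-tailed 50% interval: Gamma(97, 19) quantiles at 0.25 and 0.75.
Posterior mean ≈ 5.105, SD ≈ 0.518; a Normal approximation gives roughly [4.756, 5.455].
Exact: lower = 4.747; upper = 5.445.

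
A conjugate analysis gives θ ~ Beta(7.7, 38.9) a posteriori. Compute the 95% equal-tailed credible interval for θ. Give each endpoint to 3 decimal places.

Posterior: Beta(7.7, 38.9).
Equal-tailed 95% interval: the 0.025 and 0.975 quantiles of Beta(7.7, 38.9).
Posterior mean ≈ 0.165, SD ≈ 0.054; a Normal approximation gives roughly [0.060, 0.271].
Exact: F⁻¹(0.025) = 0.074; F⁻¹(0.975) = 0.283.

[0.074, 0.283]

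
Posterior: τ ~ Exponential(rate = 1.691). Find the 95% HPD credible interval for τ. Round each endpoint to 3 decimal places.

The exponential density is strictly decreasing on [0, ∞), so the HPD interval is anchored at 0: [0, q] with P(τ ≤ q) = 0.95.
q = −ln(1 − 0.95) / 1.691 = 2.9957 / 1.691 = 1.772.

[0.000, 1.772]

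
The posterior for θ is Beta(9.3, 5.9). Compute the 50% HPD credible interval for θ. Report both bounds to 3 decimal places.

The posterior is unimodal and skewed, so the HPD interval has equal density at both endpoints and is the shortest 50% interval.
Solving f(0.542) = f(0.711) with F(0.711) − F(0.542) = 0.50 gives [0.542, 0.711].
For comparison, the equal-tailed interval is [0.530, 0.699]; the HPD is narrower and shifted toward the mode.

[0.542, 0.711]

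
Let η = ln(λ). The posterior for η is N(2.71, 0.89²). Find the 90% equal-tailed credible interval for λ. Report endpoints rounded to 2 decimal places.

On the log scale the 90% interval is 2.71 ± 1.645 × 0.89 = [1.2461, 4.1739].
Exponentiate: [e^1.2461, e^4.1739] = [3.48, 64.97].

[3.48, 64.97]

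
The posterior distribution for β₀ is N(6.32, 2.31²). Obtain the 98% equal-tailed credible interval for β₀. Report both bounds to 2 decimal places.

The posterior is symmetric, so the 98% equal-tailed interval is β₀ = 6.32 ± z·2.31 with z = 2.326.
Half-width: 2.326 × 2.31 = 5.37.
6.32 − 5.37 = 0.95; 6.32 + 5.37 = 11.69.

[0.95, 11.69]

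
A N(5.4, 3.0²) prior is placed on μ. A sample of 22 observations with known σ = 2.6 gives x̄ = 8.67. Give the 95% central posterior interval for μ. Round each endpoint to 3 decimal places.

Posterior precision = 1/3.0² + 22/2.6² = 0.1111 + 3.2544 = 3.3655, so posterior SD = 0.5451.
Posterior mean = (5.4/3.0² + 22·8.67/2.6²) / 3.3655 = 8.5620.
Interval: 8.5620 ± 1.960 × 0.5451 → [7.494, 9.630].

[7.494, 9.630]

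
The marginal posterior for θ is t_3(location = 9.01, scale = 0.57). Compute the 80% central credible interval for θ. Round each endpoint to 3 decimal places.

The t_3 distribution is symmetric; the 80% interval is 9.01 ± t·0.57 with t_{0.9,3} = 1.638.
Half-width: 1.638 × 0.57 = 0.934.
9.01 − 0.934 = 8.076; 9.01 + 0.934 = 9.944.

[8.076, 9.944]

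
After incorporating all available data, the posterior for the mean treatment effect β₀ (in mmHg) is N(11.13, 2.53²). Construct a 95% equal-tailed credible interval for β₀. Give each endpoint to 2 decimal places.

[6.17, 16.09]

The posterior is symmetric, so the 95% equal-tailed interval is β₀ = 11.13 ± z·2.53 with z = 1.960.
Half-width: 1.960 × 2.53 = 4.96.
11.13 − 4.96 = 6.17; 11.13 + 4.96 = 16.09.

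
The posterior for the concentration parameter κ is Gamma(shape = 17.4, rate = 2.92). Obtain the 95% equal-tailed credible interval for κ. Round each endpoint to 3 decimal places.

Posterior: Gamma(shape 17.4, rate 2.92).
Equal-tailed 95% interval: Gamma(17.4, 2.92) quantiles at 0.025 and 0.975.
Posterior mean ≈ 5.959, SD ≈ 1.429; a Normal approximation gives roughly [3.159, 8.759].
Exact: lower = 3.496; upper = 9.068.

[3.496, 9.068]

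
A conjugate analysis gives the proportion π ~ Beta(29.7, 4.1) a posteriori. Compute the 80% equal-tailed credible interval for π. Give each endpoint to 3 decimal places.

[0.804, 0.944]

Posterior: Beta(29.7, 4.1).
Equal-tailed 80% interval: the 0.1 and 0.9 quantiles of Beta(29.7, 4.1).
Posterior mean ≈ 0.879, SD ≈ 0.055; a Normal approximation gives roughly [0.808, 0.950].
Exact: F⁻¹(0.1) = 0.804; F⁻¹(0.9) = 0.944.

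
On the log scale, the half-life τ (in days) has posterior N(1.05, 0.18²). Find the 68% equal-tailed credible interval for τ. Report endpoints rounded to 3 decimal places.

[2.389, 3.418]

On the log scale the 68% interval is 1.05 ± 0.994 × 0.18 = [0.8710, 1.2290].
Exponentiate: [e^0.8710, e^1.2290] = [2.389, 3.418].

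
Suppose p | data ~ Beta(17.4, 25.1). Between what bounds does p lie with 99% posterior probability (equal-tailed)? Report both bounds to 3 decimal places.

Posterior: Beta(17.4, 25.1).
Equal-tailed 99% interval: the 0.005 and 0.995 quantiles of Beta(17.4, 25.1).
Posterior mean ≈ 0.409, SD ≈ 0.075; a Normal approximation gives roughly [0.217, 0.601].
Exact: F⁻¹(0.005) = 0.229; F⁻¹(0.995) = 0.605.

[0.229, 0.605]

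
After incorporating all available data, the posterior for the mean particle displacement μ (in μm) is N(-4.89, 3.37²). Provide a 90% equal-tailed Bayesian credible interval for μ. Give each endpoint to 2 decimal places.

The posterior is symmetric, so the 90% equal-tailed interval is μ = -4.89 ± z·3.37 with z = 1.645.
Half-width: 1.645 × 3.37 = 5.54.
-4.89 − 5.54 = -10.43; -4.89 + 5.54 = 0.65.

[-10.43, 0.65]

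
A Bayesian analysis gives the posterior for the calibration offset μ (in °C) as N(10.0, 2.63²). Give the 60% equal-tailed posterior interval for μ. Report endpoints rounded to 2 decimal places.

[7.79, 12.21]

The posterior is symmetric, so the 60% equal-tailed interval is μ = 10.0 ± z·2.63 with z = 0.842.
Half-width: 0.842 × 2.63 = 2.21.
10.0 − 2.21 = 7.79; 10.0 + 2.21 = 12.21.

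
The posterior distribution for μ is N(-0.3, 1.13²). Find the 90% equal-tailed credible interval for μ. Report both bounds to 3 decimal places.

The posterior is symmetric, so the 90% equal-tailed interval is μ = -0.3 ± z·1.13 with z = 1.645.
Half-width: 1.645 × 1.13 = 1.859.
-0.3 − 1.859 = -2.159; -0.3 + 1.859 = 1.559.

[-2.159, 1.559]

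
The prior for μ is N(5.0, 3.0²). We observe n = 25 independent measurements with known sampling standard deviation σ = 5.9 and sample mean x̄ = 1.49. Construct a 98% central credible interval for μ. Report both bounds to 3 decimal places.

[-0.594, 4.515]

Posterior precision = 1/3.0² + 25/5.9² = 0.1111 + 0.7182 = 0.8293, so posterior SD = 1.0981.
Posterior mean = (5.0/3.0² + 25·1.49/5.9²) / 0.8293 = 1.9603.
Interval: 1.9603 ± 2.326 × 1.0981 → [-0.594, 4.515].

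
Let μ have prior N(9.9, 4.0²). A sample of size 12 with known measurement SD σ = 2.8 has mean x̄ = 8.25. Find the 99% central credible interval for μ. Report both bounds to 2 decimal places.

[6.27, 10.36]

Posterior precision = 1/4.0² + 12/2.8² = 0.0625 + 1.5306 = 1.5931, so posterior SD = 0.7923.
Posterior mean = (9.9/4.0² + 12·8.25/2.8²) / 1.5931 = 8.3147.
Interval: 8.3147 ± 2.576 × 0.7923 → [6.27, 10.36].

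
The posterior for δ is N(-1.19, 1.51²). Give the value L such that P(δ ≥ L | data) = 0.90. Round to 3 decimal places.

-3.125

Need L with P(δ ≥ L) = 0.90: L = -1.19 − z_{0.1}·1.51.
z = 1.282; L = -1.19 − 1.282 × 1.51 = -3.125.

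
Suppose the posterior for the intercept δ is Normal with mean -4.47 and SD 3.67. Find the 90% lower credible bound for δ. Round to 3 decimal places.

Need L with P(δ ≥ L) = 0.90: L = -4.47 − z_{0.1}·3.67.
z = 1.282; L = -4.47 − 1.282 × 3.67 = -9.173.

-9.173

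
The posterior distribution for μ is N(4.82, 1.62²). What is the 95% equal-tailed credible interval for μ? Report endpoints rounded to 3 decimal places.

The posterior is symmetric, so the 95% equal-tailed interval is μ = 4.82 ± z·1.62 with z = 1.960.
Half-width: 1.960 × 1.62 = 3.175.
4.82 − 3.175 = 1.645; 4.82 + 3.175 = 7.995.

[1.645, 7.995]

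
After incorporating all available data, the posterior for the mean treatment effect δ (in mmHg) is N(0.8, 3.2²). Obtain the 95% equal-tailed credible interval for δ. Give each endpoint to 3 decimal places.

The posterior is symmetric, so the 95% equal-tailed interval is δ = 0.8 ± z·3.2 with z = 1.960.
Half-width: 1.960 × 3.2 = 6.272.
0.8 − 6.272 = -5.472; 0.8 + 6.272 = 7.072.

[-5.472, 7.072]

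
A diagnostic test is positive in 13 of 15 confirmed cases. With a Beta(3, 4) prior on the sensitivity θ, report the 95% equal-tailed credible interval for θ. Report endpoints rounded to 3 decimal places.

Posterior: Beta(3+13, 4+2) = Beta(16, 6).
Equal-tailed 95% interval: the 0.025 and 0.975 quantiles of Beta(16, 6).
Posterior mean ≈ 0.727, SD ≈ 0.093; a Normal approximation gives roughly [0.545, 0.909].
Exact: F⁻¹(0.025) = 0.528; F⁻¹(0.975) = 0.887.

[0.528, 0.887]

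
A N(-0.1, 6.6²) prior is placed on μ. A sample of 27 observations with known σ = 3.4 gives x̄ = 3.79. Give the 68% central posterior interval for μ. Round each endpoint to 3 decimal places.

Posterior precision = 1/6.6² + 27/3.4² = 0.0230 + 2.3356 = 2.3586, so posterior SD = 0.6511.
Posterior mean = (-0.1/6.6² + 27·3.79/3.4²) / 2.3586 = 3.7521.
Interval: 3.7521 ± 0.994 × 0.6511 → [3.105, 4.400].

[3.105, 4.400]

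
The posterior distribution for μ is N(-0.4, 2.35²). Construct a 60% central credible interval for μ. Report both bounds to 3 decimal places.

The posterior is symmetric, so the 60% equal-tailed interval is μ = -0.4 ± z·2.35 with z = 0.842.
Half-width: 0.842 × 2.35 = 1.978.
-0.4 − 1.978 = -2.378; -0.4 + 1.978 = 1.578.

[-2.378, 1.578]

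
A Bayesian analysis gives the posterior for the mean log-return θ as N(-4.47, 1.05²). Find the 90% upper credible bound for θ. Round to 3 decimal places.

-3.124

Need U with P(θ ≤ U) = 0.90: U = -4.47 + z_{0.1}·1.05.
z = 1.282; U = -4.47 + 1.282 × 1.05 = -3.124.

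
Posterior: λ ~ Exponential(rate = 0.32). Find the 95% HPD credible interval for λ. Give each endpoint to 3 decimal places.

[0.000, 9.362]

The exponential density is strictly decreasing on [0, ∞), so the HPD interval is anchored at 0: [0, q] with P(λ ≤ q) = 0.95.
q = −ln(1 − 0.95) / 0.32 = 2.9957 / 0.32 = 9.362.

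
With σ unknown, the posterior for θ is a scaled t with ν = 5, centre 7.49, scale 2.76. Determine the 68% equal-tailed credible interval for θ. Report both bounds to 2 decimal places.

[4.44, 10.54]

The t_5 distribution is symmetric; the 68% interval is 7.49 ± t·2.76 with t_{0.84,5} = 1.104.
Half-width: 1.104 × 2.76 = 3.05.
7.49 − 3.05 = 4.44; 7.49 + 3.05 = 10.54.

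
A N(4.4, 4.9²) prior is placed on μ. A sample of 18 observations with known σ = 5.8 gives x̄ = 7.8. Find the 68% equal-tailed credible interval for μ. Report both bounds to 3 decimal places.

Posterior precision = 1/4.9² + 18/5.8² = 0.0416 + 0.5351 = 0.5767, so posterior SD = 1.3168.
Posterior mean = (4.4/4.9² + 18·7.8/5.8²) / 0.5767 = 7.5545.
Interval: 7.5545 ± 0.994 × 1.3168 → [6.245, 8.864].

[6.245, 8.864]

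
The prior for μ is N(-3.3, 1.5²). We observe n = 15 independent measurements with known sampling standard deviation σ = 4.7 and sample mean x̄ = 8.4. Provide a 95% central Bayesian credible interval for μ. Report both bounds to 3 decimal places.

[1.922, 5.621]

Posterior precision = 1/1.5² + 15/4.7² = 0.4444 + 0.6790 = 1.1235, so posterior SD = 0.9434.
Posterior mean = (-3.3/1.5² + 15·8.4/4.7²) / 1.1235 = 3.7715.
Interval: 3.7715 ± 1.960 × 0.9434 → [1.922, 5.621].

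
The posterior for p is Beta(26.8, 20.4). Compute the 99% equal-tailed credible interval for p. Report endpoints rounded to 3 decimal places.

[0.382, 0.743]

Posterior: Beta(26.8, 20.4).
Equal-tailed 99% interval: the 0.005 and 0.995 quantiles of Beta(26.8, 20.4).
Posterior mean ≈ 0.568, SD ≈ 0.071; a Normal approximation gives roughly [0.384, 0.752].
Exact: F⁻¹(0.005) = 0.382; F⁻¹(0.995) = 0.743.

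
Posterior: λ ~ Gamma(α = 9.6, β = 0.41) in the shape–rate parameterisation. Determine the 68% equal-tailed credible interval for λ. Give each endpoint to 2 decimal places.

Posterior: Gamma(shape 9.6, rate 0.41).
Equal-tailed 68% interval: Gamma(9.6, 0.41) quantiles at 0.16 and 0.84.
Posterior mean ≈ 23.41, SD ≈ 7.56; a Normal approximation gives roughly [15.90, 30.93].
Exact: lower = 16.02; upper = 30.79.

[16.02, 30.79]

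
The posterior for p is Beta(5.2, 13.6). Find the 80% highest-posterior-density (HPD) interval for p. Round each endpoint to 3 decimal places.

[0.137, 0.393]

The posterior is unimodal and skewed, so the HPD interval has equal density at both endpoints and is the shortest 80% interval.
Solving f(0.137) = f(0.393) with F(0.393) − F(0.137) = 0.80 gives [0.137, 0.393].
For comparison, the equal-tailed interval is [0.152, 0.412]; the HPD is narrower and shifted toward the mode.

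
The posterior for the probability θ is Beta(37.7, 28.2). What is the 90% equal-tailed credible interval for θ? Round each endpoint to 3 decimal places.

[0.471, 0.670]

Posterior: Beta(37.7, 28.2).
Equal-tailed 90% interval: the 0.05 and 0.95 quantiles of Beta(37.7, 28.2).
Posterior mean ≈ 0.572, SD ≈ 0.060; a Normal approximation gives roughly [0.473, 0.672].
Exact: F⁻¹(0.05) = 0.471; F⁻¹(0.95) = 0.670.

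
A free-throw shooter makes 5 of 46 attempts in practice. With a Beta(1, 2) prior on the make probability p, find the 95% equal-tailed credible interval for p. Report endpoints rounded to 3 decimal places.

[0.047, 0.227]

Posterior: Beta(1+5, 2+41) = Beta(6, 43).
Equal-tailed 95% interval: the 0.025 and 0.975 quantiles of Beta(6, 43).
Posterior mean ≈ 0.122, SD ≈ 0.046; a Normal approximation gives roughly [0.032, 0.213].
Exact: F⁻¹(0.025) = 0.047; F⁻¹(0.975) = 0.227.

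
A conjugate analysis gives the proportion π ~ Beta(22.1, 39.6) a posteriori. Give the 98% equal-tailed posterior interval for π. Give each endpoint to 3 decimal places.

Posterior: Beta(22.1, 39.6).
Equal-tailed 98% interval: the 0.01 and 0.99 quantiles of Beta(22.1, 39.6).
Posterior mean ≈ 0.358, SD ≈ 0.061; a Normal approximation gives roughly [0.217, 0.499].
Exact: F⁻¹(0.01) = 0.225; F⁻¹(0.99) = 0.504.

[0.225, 0.504]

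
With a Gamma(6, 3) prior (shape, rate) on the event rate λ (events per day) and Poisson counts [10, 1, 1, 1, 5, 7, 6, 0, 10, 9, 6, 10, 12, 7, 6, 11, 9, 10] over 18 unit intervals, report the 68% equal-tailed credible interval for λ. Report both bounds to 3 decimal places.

Posterior: Gamma(6+121, 3+18) = Gamma(127, 21) (shape, rate).
Equal-tailed 68% interval: Gamma(127, 21) quantiles at 0.16 and 0.84.
Posterior mean ≈ 6.048, SD ≈ 0.537; a Normal approximation gives roughly [5.514, 6.581].
Exact: lower = 5.514; upper = 6.580.

[5.514, 6.580]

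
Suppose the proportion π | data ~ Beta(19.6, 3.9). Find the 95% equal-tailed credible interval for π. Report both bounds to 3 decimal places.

Posterior: Beta(19.6, 3.9).
Equal-tailed 95% interval: the 0.025 and 0.975 quantiles of Beta(19.6, 3.9).
Posterior mean ≈ 0.834, SD ≈ 0.075; a Normal approximation gives roughly [0.687, 0.981].
Exact: F⁻¹(0.025) = 0.663; F⁻¹(0.975) = 0.952.

[0.663, 0.952]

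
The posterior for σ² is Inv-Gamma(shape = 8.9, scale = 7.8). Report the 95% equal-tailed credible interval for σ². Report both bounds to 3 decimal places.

[0.499, 1.927]

Inverse-Gamma(8.9, 7.8) quantiles: F⁻¹(0.025) and F⁻¹(0.975).
Equivalently, 1/σ² ~ Gamma(8.9, rate = 7.8); invert its 0.975 and 0.025 quantiles.
Posterior mean ≈ 0.987, SD ≈ 0.376; a Normal approximation gives roughly [0.251, 1.724].
Exact: lower = 0.499; upper = 1.927.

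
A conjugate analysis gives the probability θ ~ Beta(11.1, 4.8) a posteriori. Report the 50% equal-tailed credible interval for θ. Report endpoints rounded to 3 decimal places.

Posterior: Beta(11.1, 4.8).
Equal-tailed 50% interval: the 0.25 and 0.75 quantiles of Beta(11.1, 4.8).
Posterior mean ≈ 0.698, SD ≈ 0.112; a Normal approximation gives roughly [0.623, 0.773].
Exact: F⁻¹(0.25) = 0.625; F⁻¹(0.75) = 0.780.

[0.625, 0.780]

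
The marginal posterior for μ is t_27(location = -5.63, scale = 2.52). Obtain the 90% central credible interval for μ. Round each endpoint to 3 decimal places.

[-9.922, -1.338]

The t_27 distribution is symmetric; the 90% interval is -5.63 ± t·2.52 with t_{0.95,27} = 1.703.
Half-width: 1.703 × 2.52 = 4.292.
-5.63 − 4.292 = -9.922; -5.63 + 4.292 = -1.338.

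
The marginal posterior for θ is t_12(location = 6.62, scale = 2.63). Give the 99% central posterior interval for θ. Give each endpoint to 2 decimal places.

The t_12 distribution is symmetric; the 99% interval is 6.62 ± t·2.63 with t_{0.995,12} = 3.055.
Half-width: 3.055 × 2.63 = 8.03.
6.62 − 8.03 = -1.41; 6.62 + 8.03 = 14.65.

[-1.41, 14.65]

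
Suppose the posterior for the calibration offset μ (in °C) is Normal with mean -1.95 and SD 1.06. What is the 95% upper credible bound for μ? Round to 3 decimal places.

Need U with P(μ ≤ U) = 0.95: U = -1.95 + z_{0.05}·1.06.
z = 1.645; U = -1.95 + 1.645 × 1.06 = -0.206.

-0.206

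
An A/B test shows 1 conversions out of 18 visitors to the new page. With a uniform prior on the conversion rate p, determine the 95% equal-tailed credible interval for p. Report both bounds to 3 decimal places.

Posterior: Beta(1+1, 1+17) = Beta(2, 18).
Equal-tailed 95% interval: the 0.025 and 0.975 quantiles of Beta(2, 18).
Posterior mean ≈ 0.100, SD ≈ 0.065; a Normal approximation gives roughly [-0.028, 0.228].
Exact: F⁻¹(0.025) = 0.013; F⁻¹(0.975) = 0.260.

[0.013, 0.260]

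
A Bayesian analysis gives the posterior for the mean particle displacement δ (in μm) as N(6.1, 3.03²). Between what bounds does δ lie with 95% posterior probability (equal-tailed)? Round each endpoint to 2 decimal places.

[0.16, 12.04]

The posterior is symmetric, so the 95% equal-tailed interval is δ = 6.1 ± z·3.03 with z = 1.960.
Half-width: 1.960 × 3.03 = 5.94.
6.1 − 5.94 = 0.16; 6.1 + 5.94 = 12.04.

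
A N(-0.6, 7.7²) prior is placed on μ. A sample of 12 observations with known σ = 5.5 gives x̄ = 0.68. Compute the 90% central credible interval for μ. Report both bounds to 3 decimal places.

[-1.930, 3.186]

Posterior precision = 1/7.7² + 12/5.5² = 0.0169 + 0.3967 = 0.4136, so posterior SD = 1.5550.
Posterior mean = (-0.6/7.7² + 12·0.68/5.5²) / 0.4136 = 0.6278.
Interval: 0.6278 ± 1.645 × 1.5550 → [-1.930, 3.186].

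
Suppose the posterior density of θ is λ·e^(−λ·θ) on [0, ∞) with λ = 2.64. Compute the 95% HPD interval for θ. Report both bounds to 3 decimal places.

[0.000, 1.135]

The exponential density is strictly decreasing on [0, ∞), so the HPD interval is anchored at 0: [0, q] with P(θ ≤ q) = 0.95.
q = −ln(1 − 0.95) / 2.64 = 2.9957 / 2.64 = 1.135.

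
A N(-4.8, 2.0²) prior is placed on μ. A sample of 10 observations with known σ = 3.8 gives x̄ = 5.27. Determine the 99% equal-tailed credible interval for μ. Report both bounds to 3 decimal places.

Posterior precision = 1/2.0² + 10/3.8² = 0.2500 + 0.6925 = 0.9425, so posterior SD = 1.0300.
Posterior mean = (-4.8/2.0² + 10·5.27/3.8²) / 0.9425 = 2.5990.
Interval: 2.5990 ± 2.576 × 1.0300 → [-0.054, 5.252].

[-0.054, 5.252]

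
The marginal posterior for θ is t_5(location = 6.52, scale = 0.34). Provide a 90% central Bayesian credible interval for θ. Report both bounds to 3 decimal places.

The t_5 distribution is symmetric; the 90% interval is 6.52 ± t·0.34 with t_{0.95,5} = 2.015.
Half-width: 2.015 × 0.34 = 0.685.
6.52 − 0.685 = 5.835; 6.52 + 0.685 = 7.205.

[5.835, 7.205]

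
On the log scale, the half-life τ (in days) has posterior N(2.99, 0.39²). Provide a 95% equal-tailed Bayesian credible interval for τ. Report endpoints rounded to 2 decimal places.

[9.26, 42.71]

On the log scale the 95% interval is 2.99 ± 1.960 × 0.39 = [2.2256, 3.7544].
Exponentiate: [e^2.2256, e^3.7544] = [9.26, 42.71].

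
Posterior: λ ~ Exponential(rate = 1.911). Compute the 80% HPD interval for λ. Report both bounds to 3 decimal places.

[0.000, 0.842]

The exponential density is strictly decreasing on [0, ∞), so the HPD interval is anchored at 0: [0, q] with P(λ ≤ q) = 0.80.
q = −ln(1 − 0.80) / 1.911 = 1.6094 / 1.911 = 0.842.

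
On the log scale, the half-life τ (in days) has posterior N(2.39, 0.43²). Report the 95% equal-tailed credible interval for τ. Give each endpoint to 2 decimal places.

On the log scale the 95% interval is 2.39 ± 1.960 × 0.43 = [1.5472, 3.2328].
Exponentiate: [e^1.5472, e^3.2328] = [4.70, 25.35].

[4.70, 25.35]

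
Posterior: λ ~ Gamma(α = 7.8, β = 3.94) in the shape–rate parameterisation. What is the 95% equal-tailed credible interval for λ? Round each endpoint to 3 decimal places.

Posterior: Gamma(shape 7.8, rate 3.94).
Equal-tailed 95% interval: Gamma(7.8, 3.94) quantiles at 0.025 and 0.975.
Posterior mean ≈ 1.980, SD ≈ 0.709; a Normal approximation gives roughly [0.590, 3.369].
Exact: lower = 0.844; upper = 3.592.

[0.844, 3.592]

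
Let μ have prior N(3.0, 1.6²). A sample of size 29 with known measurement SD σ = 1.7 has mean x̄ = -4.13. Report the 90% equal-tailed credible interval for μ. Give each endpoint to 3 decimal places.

Posterior precision = 1/1.6² + 29/1.7² = 0.3906 + 10.0346 = 10.4252, so posterior SD = 0.3097.
Posterior mean = (3.0/1.6² + 29·-4.13/1.7²) / 10.4252 = -3.8628.
Interval: -3.8628 ± 1.645 × 0.3097 → [-4.372, -3.353].

[-4.372, -3.353]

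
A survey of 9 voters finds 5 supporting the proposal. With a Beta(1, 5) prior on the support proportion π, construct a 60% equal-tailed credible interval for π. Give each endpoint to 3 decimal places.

[0.292, 0.506]

Posterior: Beta(1+5, 5+4) = Beta(6, 9).
Equal-tailed 60% interval: the 0.2 and 0.8 quantiles of Beta(6, 9).
Posterior mean ≈ 0.400, SD ≈ 0.122; a Normal approximation gives roughly [0.297, 0.503].
Exact: F⁻¹(0.2) = 0.292; F⁻¹(0.8) = 0.506.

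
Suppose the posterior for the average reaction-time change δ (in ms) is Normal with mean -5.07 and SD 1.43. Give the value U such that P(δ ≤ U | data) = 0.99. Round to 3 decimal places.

Need U with P(δ ≤ U) = 0.99: U = -5.07 + z_{0.01}·1.43.
z = 2.326; U = -5.07 + 2.326 × 1.43 = -1.743.

-1.743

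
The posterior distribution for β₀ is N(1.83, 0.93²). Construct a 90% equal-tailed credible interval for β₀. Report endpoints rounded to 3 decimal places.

The posterior is symmetric, so the 90% equal-tailed interval is β₀ = 1.83 ± z·0.93 with z = 1.645.
Half-width: 1.645 × 0.93 = 1.530.
1.83 − 1.530 = 0.300; 1.83 + 1.530 = 3.360.

[0.300, 3.360]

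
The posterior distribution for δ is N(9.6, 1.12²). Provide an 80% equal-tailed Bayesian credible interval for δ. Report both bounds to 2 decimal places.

[8.16, 11.04]

The posterior is symmetric, so the 80% equal-tailed interval is δ = 9.6 ± z·1.12 with z = 1.282.
Half-width: 1.282 × 1.12 = 1.44.
9.6 − 1.44 = 8.16; 9.6 + 1.44 = 11.04.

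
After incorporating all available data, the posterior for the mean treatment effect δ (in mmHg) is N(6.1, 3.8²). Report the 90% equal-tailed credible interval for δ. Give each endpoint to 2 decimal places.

The posterior is symmetric, so the 90% equal-tailed interval is δ = 6.1 ± z·3.8 with z = 1.645.
Half-width: 1.645 × 3.8 = 6.25.
6.1 − 6.25 = -0.15; 6.1 + 6.25 = 12.35.

[-0.15, 12.35]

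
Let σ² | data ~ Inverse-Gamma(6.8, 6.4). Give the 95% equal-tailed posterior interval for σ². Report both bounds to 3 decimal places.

[0.501, 2.380]

Inverse-Gamma(6.8, 6.4) quantiles: F⁻¹(0.025) and F⁻¹(0.975).
Equivalently, 1/σ² ~ Gamma(6.8, rate = 6.4); invert its 0.975 and 0.025 quantiles.
Posterior mean ≈ 1.103, SD ≈ 0.504; a Normal approximation gives roughly [0.116, 2.091].
Exact: lower = 0.501; upper = 2.380.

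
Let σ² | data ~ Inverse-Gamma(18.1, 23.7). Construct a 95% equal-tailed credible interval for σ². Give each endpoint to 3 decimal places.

[0.867, 2.206]

Inverse-Gamma(18.1, 23.7) quantiles: F⁻¹(0.025) and F⁻¹(0.975).
Equivalently, 1/σ² ~ Gamma(18.1, rate = 23.7); invert its 0.975 and 0.025 quantiles.
Posterior mean ≈ 1.386, SD ≈ 0.345; a Normal approximation gives roughly [0.709, 2.063].
Exact: lower = 0.867; upper = 2.206.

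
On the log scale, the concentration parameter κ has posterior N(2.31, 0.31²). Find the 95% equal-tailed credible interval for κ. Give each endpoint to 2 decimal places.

[5.49, 18.50]

On the log scale the 95% interval is 2.31 ± 1.960 × 0.31 = [1.7024, 2.9176].
Exponentiate: [e^1.7024, e^2.9176] = [5.49, 18.50].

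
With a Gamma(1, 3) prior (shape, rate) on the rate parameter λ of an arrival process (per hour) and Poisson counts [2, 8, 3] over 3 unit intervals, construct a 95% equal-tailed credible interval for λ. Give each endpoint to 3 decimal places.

[1.276, 3.705]

Posterior: Gamma(1+13, 3+3) = Gamma(14, 6) (shape, rate).
Equal-tailed 95% interval: Gamma(14, 6) quantiles at 0.025 and 0.975.
Posterior mean ≈ 2.333, SD ≈ 0.624; a Normal approximation gives roughly [1.111, 3.556].
Exact: lower = 1.276; upper = 3.705.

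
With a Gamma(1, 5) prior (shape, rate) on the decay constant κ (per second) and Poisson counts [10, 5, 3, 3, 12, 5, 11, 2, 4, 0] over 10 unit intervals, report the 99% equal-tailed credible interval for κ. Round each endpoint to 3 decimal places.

Posterior: Gamma(1+55, 5+10) = Gamma(56, 15) (shape, rate).
Equal-tailed 99% interval: Gamma(56, 15) quantiles at 0.005 and 0.995.
Posterior mean ≈ 3.733, SD ≈ 0.499; a Normal approximation gives roughly [2.448, 5.018].
Exact: lower = 2.573; upper = 5.143.

[2.573, 5.143]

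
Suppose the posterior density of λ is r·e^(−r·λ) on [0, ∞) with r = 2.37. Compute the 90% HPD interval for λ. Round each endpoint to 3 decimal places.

[0.000, 0.972]

The exponential density is strictly decreasing on [0, ∞), so the HPD interval is anchored at 0: [0, q] with P(λ ≤ q) = 0.90.
q = −ln(1 − 0.90) / 2.37 = 2.3026 / 2.37 = 0.972.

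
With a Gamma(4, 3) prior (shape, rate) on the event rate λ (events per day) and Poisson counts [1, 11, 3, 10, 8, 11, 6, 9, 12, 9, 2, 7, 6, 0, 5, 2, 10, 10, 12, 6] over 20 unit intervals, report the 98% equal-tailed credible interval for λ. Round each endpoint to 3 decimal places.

Posterior: Gamma(4+140, 3+20) = Gamma(144, 23) (shape, rate).
Equal-tailed 98% interval: Gamma(144, 23) quantiles at 0.01 and 0.99.
Posterior mean ≈ 6.261, SD ≈ 0.522; a Normal approximation gives roughly [5.047, 7.475].
Exact: lower = 5.111; upper = 7.538.

[5.111, 7.538]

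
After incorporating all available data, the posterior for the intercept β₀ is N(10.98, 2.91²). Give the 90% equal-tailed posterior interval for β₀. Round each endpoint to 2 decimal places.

The posterior is symmetric, so the 90% equal-tailed interval is β₀ = 10.98 ± z·2.91 with z = 1.645.
Half-width: 1.645 × 2.91 = 4.79.
10.98 − 4.79 = 6.19; 10.98 + 4.79 = 15.77.

[6.19, 15.77]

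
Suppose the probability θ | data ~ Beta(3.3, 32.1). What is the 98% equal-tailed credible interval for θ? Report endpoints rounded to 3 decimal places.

[0.016, 0.235]

Posterior: Beta(3.3, 32.1).
Equal-tailed 98% interval: the 0.01 and 0.99 quantiles of Beta(3.3, 32.1).
Posterior mean ≈ 0.093, SD ≈ 0.048; a Normal approximation gives roughly [-0.019, 0.205].
Exact: F⁻¹(0.01) = 0.016; F⁻¹(0.99) = 0.235.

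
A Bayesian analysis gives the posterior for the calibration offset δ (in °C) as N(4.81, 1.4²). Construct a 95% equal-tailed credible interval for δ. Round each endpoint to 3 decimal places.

The posterior is symmetric, so the 95% equal-tailed interval is δ = 4.81 ± z·1.4 with z = 1.960.
Half-width: 1.960 × 1.4 = 2.744.
4.81 − 2.744 = 2.066; 4.81 + 2.744 = 7.554.

[2.066, 7.554]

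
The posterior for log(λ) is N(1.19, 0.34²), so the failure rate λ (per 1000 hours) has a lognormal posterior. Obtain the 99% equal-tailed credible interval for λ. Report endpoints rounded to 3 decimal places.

[1.369, 7.891]

On the log scale the 99% interval is 1.19 ± 2.576 × 0.34 = [0.3142, 2.0658].
Exponentiate: [e^0.3142, e^2.0658] = [1.369, 7.891].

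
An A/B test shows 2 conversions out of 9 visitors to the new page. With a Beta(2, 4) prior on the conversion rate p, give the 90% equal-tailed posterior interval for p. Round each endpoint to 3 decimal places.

Posterior: Beta(2+2, 4+7) = Beta(4, 11).
Equal-tailed 90% interval: the 0.05 and 0.95 quantiles of Beta(4, 11).
Posterior mean ≈ 0.267, SD ≈ 0.111; a Normal approximation gives roughly [0.085, 0.449].
Exact: F⁻¹(0.05) = 0.104; F⁻¹(0.95) = 0.466.

[0.104, 0.466]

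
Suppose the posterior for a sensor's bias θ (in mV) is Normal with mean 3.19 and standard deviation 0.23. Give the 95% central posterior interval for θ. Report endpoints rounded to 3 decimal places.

[2.739, 3.641]

The posterior is symmetric, so the 95% equal-tailed interval is θ = 3.19 ± z·0.23 with z = 1.960.
Half-width: 1.960 × 0.23 = 0.451.
3.19 − 0.451 = 2.739; 3.19 + 0.451 = 3.641.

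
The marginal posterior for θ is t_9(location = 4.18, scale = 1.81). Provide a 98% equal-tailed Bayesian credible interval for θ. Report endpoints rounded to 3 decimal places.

The t_9 distribution is symmetric; the 98% interval is 4.18 ± t·1.81 with t_{0.99,9} = 2.821.
Half-width: 2.821 × 1.81 = 5.107.
4.18 − 5.107 = -0.927; 4.18 + 5.107 = 9.287.

[-0.927, 9.287]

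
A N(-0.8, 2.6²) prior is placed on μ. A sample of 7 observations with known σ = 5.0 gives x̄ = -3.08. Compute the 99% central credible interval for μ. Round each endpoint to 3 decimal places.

Posterior precision = 1/2.6² + 7/5.0² = 0.1479 + 0.2800 = 0.4279, so posterior SD = 1.5287.
Posterior mean = (-0.8/2.6² + 7·-3.08/5.0²) / 0.4279 = -2.2918.
Interval: -2.2918 ± 2.576 × 1.5287 → [-6.229, 1.646].

[-6.229, 1.646]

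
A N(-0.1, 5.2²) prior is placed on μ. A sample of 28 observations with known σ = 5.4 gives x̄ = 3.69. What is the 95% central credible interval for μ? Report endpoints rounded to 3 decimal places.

Posterior precision = 1/5.2² + 28/5.4² = 0.0370 + 0.9602 = 0.9972, so posterior SD = 1.0014.
Posterior mean = (-0.1/5.2² + 28·3.69/5.4²) / 0.9972 = 3.5494.
Interval: 3.5494 ± 1.960 × 1.0014 → [1.587, 5.512].

[1.587, 5.512]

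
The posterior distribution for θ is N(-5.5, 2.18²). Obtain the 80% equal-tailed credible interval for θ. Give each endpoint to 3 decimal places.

The posterior is symmetric, so the 80% equal-tailed interval is θ = -5.5 ± z·2.18 with z = 1.282.
Half-width: 1.282 × 2.18 = 2.794.
-5.5 − 2.794 = -8.294; -5.5 + 2.794 = -2.706.

[-8.294, -2.706]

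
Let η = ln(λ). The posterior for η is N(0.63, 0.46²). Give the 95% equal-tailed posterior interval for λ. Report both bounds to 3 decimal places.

[0.762, 4.625]

On the log scale the 95% interval is 0.63 ± 1.960 × 0.46 = [-0.2716, 1.5316].
Exponentiate: [e^-0.2716, e^1.5316] = [0.762, 4.625].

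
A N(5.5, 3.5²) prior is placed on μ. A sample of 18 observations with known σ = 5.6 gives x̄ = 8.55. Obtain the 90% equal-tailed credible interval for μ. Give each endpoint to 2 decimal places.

Posterior precision = 1/3.5² + 18/5.6² = 0.0816 + 0.5740 = 0.6556, so posterior SD = 1.2350.
Posterior mean = (5.5/3.5² + 18·8.55/5.6²) / 0.6556 = 8.1702.
Interval: 8.1702 ± 1.645 × 1.2350 → [6.14, 10.20].

[6.14, 10.20]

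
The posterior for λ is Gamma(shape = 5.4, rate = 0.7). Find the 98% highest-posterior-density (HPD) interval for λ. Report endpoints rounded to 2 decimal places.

The posterior is unimodal and skewed, so the HPD interval has equal density at both endpoints and is the shortest 98% interval.
Solving f(1.57) = f(16.27) with F(16.27) − F(1.57) = 0.98 gives [1.57, 16.27].
For comparison, the equal-tailed interval is [2.11, 17.45]; the HPD is narrower and shifted toward the mode.

[1.57, 16.27]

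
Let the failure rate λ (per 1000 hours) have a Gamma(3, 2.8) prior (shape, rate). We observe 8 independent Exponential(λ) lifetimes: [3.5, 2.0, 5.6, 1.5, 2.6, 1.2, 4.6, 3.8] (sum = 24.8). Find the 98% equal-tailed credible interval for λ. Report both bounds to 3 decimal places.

[0.173, 0.730]

Posterior: Gamma(3+8, 2.8+24.8) = Gamma(11, 27.6) (shape, rate).
Equal-tailed 98% interval: Gamma(11, 27.6) quantiles at 0.01 and 0.99.
Posterior mean ≈ 0.399, SD ≈ 0.120; a Normal approximation gives roughly [0.119, 0.678].
Exact: lower = 0.173; upper = 0.730.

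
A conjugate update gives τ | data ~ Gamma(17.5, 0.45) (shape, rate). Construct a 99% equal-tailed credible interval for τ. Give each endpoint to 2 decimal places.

[19.10, 66.97]

Posterior: Gamma(shape 17.5, rate 0.45).
Equal-tailed 99% interval: Gamma(17.5, 0.45) quantiles at 0.005 and 0.995.
Posterior mean ≈ 38.89, SD ≈ 9.30; a Normal approximation gives roughly [14.94, 62.83].
Exact: lower = 19.10; upper = 66.97.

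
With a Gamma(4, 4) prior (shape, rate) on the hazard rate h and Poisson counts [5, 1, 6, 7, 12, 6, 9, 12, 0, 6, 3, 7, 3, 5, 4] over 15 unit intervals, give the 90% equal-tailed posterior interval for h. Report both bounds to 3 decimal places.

Posterior: Gamma(4+86, 4+15) = Gamma(90, 19) (shape, rate).
Equal-tailed 90% interval: Gamma(90, 19) quantiles at 0.05 and 0.95.
Posterior mean ≈ 4.737, SD ≈ 0.499; a Normal approximation gives roughly [3.916, 5.558].
Exact: lower = 3.947; upper = 5.587.

[3.947, 5.587]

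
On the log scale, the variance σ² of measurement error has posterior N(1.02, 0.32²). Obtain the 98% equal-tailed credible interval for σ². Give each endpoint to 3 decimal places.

On the log scale the 98% interval is 1.02 ± 2.326 × 0.32 = [0.2756, 1.7644].
Exponentiate: [e^0.2756, e^1.7644] = [1.317, 5.838].

[1.317, 5.838]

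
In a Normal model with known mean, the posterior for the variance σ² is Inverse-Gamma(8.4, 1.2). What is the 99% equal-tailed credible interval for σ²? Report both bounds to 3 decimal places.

Inverse-Gamma(8.4, 1.2) quantiles: F⁻¹(0.005) and F⁻¹(0.995).
Equivalently, 1/σ² ~ Gamma(8.4, rate = 1.2); invert its 0.995 and 0.005 quantiles.
Posterior mean ≈ 0.162, SD ≈ 0.064; a Normal approximation gives roughly [-0.003, 0.327].
Exact: lower = 0.068; upper = 0.430.

[0.068, 0.430]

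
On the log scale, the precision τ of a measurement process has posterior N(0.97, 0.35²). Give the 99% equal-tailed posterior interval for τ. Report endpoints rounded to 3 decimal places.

[1.071, 6.498]

On the log scale the 99% interval is 0.97 ± 2.576 × 0.35 = [0.0685, 1.8715].
Exponentiate: [e^0.0685, e^1.8715] = [1.071, 6.498].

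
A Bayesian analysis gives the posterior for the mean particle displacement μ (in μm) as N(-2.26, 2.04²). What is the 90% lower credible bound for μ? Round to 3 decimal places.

-4.874

Need L with P(μ ≥ L) = 0.90: L = -2.26 − z_{0.1}·2.04.
z = 1.282; L = -2.26 − 1.282 × 2.04 = -4.874.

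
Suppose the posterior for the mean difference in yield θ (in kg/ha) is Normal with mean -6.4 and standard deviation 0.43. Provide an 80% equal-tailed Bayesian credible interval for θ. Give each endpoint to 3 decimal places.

[-6.951, -5.849]

The posterior is symmetric, so the 80% equal-tailed interval is θ = -6.4 ± z·0.43 with z = 1.282.
Half-width: 1.282 × 0.43 = 0.551.
-6.4 − 0.551 = -6.951; -6.4 + 0.551 = -5.849.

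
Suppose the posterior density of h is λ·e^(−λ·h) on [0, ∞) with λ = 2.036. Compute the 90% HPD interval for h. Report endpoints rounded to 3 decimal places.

[0.000, 1.131]

The exponential density is strictly decreasing on [0, ∞), so the HPD interval is anchored at 0: [0, q] with P(h ≤ q) = 0.90.
q = −ln(1 − 0.90) / 2.036 = 2.3026 / 2.036 = 1.131.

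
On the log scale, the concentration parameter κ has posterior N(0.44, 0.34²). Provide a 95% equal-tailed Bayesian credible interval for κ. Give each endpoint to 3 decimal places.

[0.797, 3.023]

On the log scale the 95% interval is 0.44 ± 1.960 × 0.34 = [-0.2264, 1.1064].
Exponentiate: [e^-0.2264, e^1.1064] = [0.797, 3.023].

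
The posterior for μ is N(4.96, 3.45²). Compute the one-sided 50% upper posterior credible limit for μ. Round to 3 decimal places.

4.960

Need U with P(μ ≤ U) = 0.50: U = 4.96 + z_{0.5}·3.45.
z = 0.000; U = 4.96 + 0.000 × 3.45 = 4.960.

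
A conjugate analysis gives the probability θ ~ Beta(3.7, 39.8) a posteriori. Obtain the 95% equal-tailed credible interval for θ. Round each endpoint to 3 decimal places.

Posterior: Beta(3.7, 39.8).
Equal-tailed 95% interval: the 0.025 and 0.975 quantiles of Beta(3.7, 39.8).
Posterior mean ≈ 0.085, SD ≈ 0.042; a Normal approximation gives roughly [0.003, 0.167].
Exact: F⁻¹(0.025) = 0.023; F⁻¹(0.975) = 0.183.

[0.023, 0.183]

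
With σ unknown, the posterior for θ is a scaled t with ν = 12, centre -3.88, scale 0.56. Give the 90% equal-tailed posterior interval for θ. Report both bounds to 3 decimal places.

[-4.878, -2.882]

The t_12 distribution is symmetric; the 90% interval is -3.88 ± t·0.56 with t_{0.95,12} = 1.782.
Half-width: 1.782 × 0.56 = 0.998.
-3.88 − 0.998 = -4.878; -3.88 + 0.998 = -2.882.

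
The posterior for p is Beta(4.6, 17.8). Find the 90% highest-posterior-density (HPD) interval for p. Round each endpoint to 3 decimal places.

The posterior is unimodal and skewed, so the HPD interval has equal density at both endpoints and is the shortest 90% interval.
Solving f(0.070) = f(0.335) with F(0.335) − F(0.070) = 0.90 gives [0.070, 0.335].
For comparison, the equal-tailed interval is [0.084, 0.357]; the HPD is narrower and shifted toward the mode.

[0.070, 0.335]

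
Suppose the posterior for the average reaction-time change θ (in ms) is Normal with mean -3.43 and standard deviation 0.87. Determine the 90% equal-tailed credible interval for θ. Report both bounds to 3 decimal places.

The posterior is symmetric, so the 90% equal-tailed interval is θ = -3.43 ± z·0.87 with z = 1.645.
Half-width: 1.645 × 0.87 = 1.431.
-3.43 − 1.431 = -4.861; -3.43 + 1.431 = -1.999.

[-4.861, -1.999]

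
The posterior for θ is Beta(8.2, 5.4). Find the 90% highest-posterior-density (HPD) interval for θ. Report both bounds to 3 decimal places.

The posterior is unimodal and skewed, so the HPD interval has equal density at both endpoints and is the shortest 90% interval.
Solving f(0.395) = f(0.815) with F(0.815) − F(0.395) = 0.90 gives [0.395, 0.815].
For comparison, the equal-tailed interval is [0.383, 0.805]; the HPD is narrower and shifted toward the mode.

[0.395, 0.815]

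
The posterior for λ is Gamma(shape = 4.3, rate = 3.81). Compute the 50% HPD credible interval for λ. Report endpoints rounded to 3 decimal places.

The posterior is unimodal and skewed, so the HPD interval has equal density at both endpoints and is the shortest 50% interval.
Solving f(0.577) = f(1.239) with F(1.239) − F(0.577) = 0.50 gives [0.577, 1.239].
For comparison, the equal-tailed interval is [0.730, 1.433]; the HPD is narrower and shifted toward the mode.

[0.577, 1.239]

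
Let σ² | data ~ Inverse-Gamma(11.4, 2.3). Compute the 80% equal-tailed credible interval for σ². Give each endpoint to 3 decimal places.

Inverse-Gamma(11.4, 2.3) quantiles: F⁻¹(0.1) and F⁻¹(0.9).
Equivalently, 1/σ² ~ Gamma(11.4, rate = 2.3); invert its 0.9 and 0.1 quantiles.
Posterior mean ≈ 0.221, SD ≈ 0.072; a Normal approximation gives roughly [0.129, 0.314].
Exact: lower = 0.145; upper = 0.313.

[0.145, 0.313]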